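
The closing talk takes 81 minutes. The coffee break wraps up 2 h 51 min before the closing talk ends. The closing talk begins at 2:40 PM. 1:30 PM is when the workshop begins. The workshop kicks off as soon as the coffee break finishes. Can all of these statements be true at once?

The closing talk ends at 2:40 PM + 81 min = 4:01 PM.
The coffee break ends at 4:01 PM − 171 min = 1:10 PM.
So the workshop starts at 1:10 PM.
But the workshop is also said to start at 1:30 PM — a 20-minute conflict.

No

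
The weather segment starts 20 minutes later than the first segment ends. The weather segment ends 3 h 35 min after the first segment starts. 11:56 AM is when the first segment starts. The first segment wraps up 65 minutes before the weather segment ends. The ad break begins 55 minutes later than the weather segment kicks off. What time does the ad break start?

3:41 PM

The weather segment ends at 11:56 AM + 215 min = 3:31 PM.
The first segment ends at 3:31 PM − 65 min = 2:26 PM.
The weather segment starts at 2:26 PM + 20 min = 2:46 PM.
The ad break starts at 2:46 PM + 55 min = 3:41 PM.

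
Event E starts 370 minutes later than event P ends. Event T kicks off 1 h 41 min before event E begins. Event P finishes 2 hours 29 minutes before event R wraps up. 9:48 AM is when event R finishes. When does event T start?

11:48 AM

Event P ends at 9:48 AM − 149 min = 7:19 AM.
Event E starts at 7:19 AM + 370 min = 1:29 PM.
Event T starts at 1:29 PM − 101 min = 11:48 AM.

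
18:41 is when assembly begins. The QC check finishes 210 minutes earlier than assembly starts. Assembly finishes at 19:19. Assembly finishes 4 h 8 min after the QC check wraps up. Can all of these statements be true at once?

Yes

The QC check ends at 18:41 − 210 min = 15:11.
Assembly ends at 15:11 + 248 min = 19:19.
That matches the stated 19:19, so the schedule is consistent.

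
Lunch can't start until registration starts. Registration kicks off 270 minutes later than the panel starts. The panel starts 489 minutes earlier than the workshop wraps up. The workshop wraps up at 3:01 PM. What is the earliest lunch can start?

11:22 AM

The panel starts at 3:01 PM − 489 min = 6:52 AM.
Registration starts at 6:52 AM + 270 min = 11:22 AM.
Lunch is bounded by registration, so the earliest it can start is 11:22 AM.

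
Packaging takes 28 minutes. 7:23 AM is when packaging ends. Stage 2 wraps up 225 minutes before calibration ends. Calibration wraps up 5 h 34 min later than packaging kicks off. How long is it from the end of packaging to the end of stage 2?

Packaging starts at 7:23 AM − 28 min = 6:55 AM.
Calibration ends at 6:55 AM + 334 min = 12:29 PM.
Stage 2 ends at 12:29 PM − 225 min = 8:44 AM.
From 7:23 AM to 8:44 AM is 1 h 21 min.

1 h 21 min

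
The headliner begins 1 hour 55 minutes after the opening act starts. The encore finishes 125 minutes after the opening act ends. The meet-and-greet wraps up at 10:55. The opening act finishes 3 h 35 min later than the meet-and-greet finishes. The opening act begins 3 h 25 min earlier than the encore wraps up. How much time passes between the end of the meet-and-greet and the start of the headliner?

The opening act ends at 10:55 + 215 min = 14:30.
The encore ends at 14:30 + 125 min = 16:35.
The opening act starts at 16:35 − 205 min = 13:10.
The headliner starts at 13:10 + 115 min = 15:05.
From 10:55 to 15:05 is 4 hours 10 minutes.

4 hours 10 minutes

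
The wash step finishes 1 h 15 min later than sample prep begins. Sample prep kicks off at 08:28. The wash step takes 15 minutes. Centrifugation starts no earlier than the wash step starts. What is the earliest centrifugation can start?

09:28

The wash step ends at 08:28 + 75 min = 09:43.
The wash step starts at 09:43 − 15 min = 09:28.
Centrifugation is bounded by the wash step, so the earliest it can start is 09:28.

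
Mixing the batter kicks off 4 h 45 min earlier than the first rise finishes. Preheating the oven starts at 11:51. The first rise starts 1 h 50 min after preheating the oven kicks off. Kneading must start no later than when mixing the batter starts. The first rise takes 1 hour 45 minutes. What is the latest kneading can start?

10:41

The first rise starts at 11:51 + 110 min = 13:41.
The first rise ends at 13:41 + 105 min = 15:26.
Mixing the batter starts at 15:26 − 285 min = 10:41.
Kneading is bounded by mixing the batter, so the latest it can start is 10:41.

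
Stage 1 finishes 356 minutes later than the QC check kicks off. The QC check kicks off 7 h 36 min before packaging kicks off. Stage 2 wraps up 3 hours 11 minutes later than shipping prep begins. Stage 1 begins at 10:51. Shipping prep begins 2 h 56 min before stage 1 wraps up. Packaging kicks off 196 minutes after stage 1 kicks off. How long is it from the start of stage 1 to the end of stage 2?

Packaging starts at 10:51 + 196 min = 14:07.
The QC check starts at 14:07 − 456 min = 06:31.
Stage 1 ends at 06:31 + 356 min = 12:27.
Shipping prep starts at 12:27 − 176 min = 09:31.
Stage 2 ends at 09:31 + 191 min = 12:42.
From 10:51 to 12:42 is 1 hour 51 minutes.

1 hour 51 minutes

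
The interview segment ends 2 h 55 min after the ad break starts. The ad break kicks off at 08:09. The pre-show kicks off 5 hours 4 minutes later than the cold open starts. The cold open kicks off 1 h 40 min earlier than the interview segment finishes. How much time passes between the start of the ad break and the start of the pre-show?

6 hours 19 minutes

The interview segment ends at 08:09 + 175 min = 11:04.
The cold open starts at 11:04 − 100 min = 09:24.
The pre-show starts at 09:24 + 304 min = 14:28.
From 08:09 to 14:28 is 6 hours 19 minutes.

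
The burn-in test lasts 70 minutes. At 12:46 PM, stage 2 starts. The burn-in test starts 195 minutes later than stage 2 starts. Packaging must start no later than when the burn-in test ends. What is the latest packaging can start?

5:11 PM

The burn-in test starts at 12:46 PM + 195 min = 4:01 PM.
The burn-in test ends at 4:01 PM + 70 min = 5:11 PM.
Packaging is bounded by the burn-in test, so the latest it can start is 5:11 PM.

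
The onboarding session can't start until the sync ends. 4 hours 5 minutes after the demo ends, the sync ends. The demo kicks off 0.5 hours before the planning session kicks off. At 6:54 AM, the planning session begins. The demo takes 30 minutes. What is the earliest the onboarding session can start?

The demo starts at 6:54 AM − 30 min = 6:24 AM.
The demo ends at 6:24 AM + 30 min = 6:54 AM.
The sync ends at 6:54 AM + 245 min = 10:59 AM.
The onboarding session is bounded by the sync, so the earliest it can start is 10:59 AM.

10:59 AM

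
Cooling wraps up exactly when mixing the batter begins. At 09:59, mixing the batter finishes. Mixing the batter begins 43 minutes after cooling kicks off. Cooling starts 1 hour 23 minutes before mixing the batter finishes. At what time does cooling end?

09:19

Cooling starts at 09:59 − 83 min = 08:36.
Mixing the batter starts at 08:36 + 43 min = 09:19.
So cooling ends at 09:19.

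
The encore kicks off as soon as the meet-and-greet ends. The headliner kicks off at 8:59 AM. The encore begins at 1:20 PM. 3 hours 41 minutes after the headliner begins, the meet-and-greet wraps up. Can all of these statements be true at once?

The meet-and-greet ends at 8:59 AM + 221 min = 12:40 PM.
So the encore starts at 12:40 PM.
But the encore is also said to start at 1:20 PM — a 40-minute conflict.

No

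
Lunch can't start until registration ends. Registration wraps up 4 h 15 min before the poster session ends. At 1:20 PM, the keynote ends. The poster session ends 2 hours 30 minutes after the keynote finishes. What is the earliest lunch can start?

11:35 AM

The poster session ends at 1:20 PM + 150 min = 3:50 PM.
Registration ends at 3:50 PM − 255 min = 11:35 AM.
Lunch is bounded by registration, so the earliest it can start is 11:35 AM.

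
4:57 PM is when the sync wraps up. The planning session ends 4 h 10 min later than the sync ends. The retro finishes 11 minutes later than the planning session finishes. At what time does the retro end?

The planning session ends at 4:57 PM + 250 min = 9:07 PM.
The retro ends at 9:07 PM + 11 min = 9:18 PM.

9:18 PM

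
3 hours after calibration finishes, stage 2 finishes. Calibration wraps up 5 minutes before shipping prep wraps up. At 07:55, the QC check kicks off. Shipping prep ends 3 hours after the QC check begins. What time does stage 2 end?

Shipping prep ends at 07:55 + 180 min = 10:55.
Calibration ends at 10:55 − 5 min = 10:50.
Stage 2 ends at 10:50 + 180 min = 13:50.

13:50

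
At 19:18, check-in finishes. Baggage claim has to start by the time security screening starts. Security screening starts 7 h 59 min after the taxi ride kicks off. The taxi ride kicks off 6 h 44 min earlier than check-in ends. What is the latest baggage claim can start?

20:33

The taxi ride starts at 19:18 − 404 min = 12:34.
Security screening starts at 12:34 + 479 min = 20:33.
Baggage claim is bounded by security screening, so the latest it can start is 20:33.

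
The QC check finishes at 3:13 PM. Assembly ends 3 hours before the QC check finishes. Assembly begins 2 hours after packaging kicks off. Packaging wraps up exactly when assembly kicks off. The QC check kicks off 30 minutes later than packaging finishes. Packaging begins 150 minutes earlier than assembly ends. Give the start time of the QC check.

Assembly ends at 3:13 PM − 180 min = 12:13 PM.
Packaging starts at 12:13 PM − 150 min = 9:43 AM.
Assembly starts at 9:43 AM + 120 min = 11:43 AM.
So packaging ends at 11:43 AM.
The QC check starts at 11:43 AM + 30 min = 12:13 PM.

12:13 PM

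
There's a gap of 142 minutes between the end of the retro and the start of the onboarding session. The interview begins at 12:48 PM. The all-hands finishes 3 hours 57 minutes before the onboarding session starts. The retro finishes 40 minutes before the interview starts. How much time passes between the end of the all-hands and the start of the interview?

2 hours 15 minutes

The retro ends at 12:48 PM − 40 min = 12:08 PM.
The onboarding session starts at 12:08 PM + 142 min = 2:30 PM.
The all-hands ends at 2:30 PM − 237 min = 10:33 AM.
From 10:33 AM to 12:48 PM is 2 hours 15 minutes.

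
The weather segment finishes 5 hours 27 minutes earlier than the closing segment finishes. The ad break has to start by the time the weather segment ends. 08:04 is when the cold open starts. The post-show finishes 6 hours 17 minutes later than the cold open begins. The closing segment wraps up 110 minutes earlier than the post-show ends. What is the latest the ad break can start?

07:04

The post-show ends at 08:04 + 377 min = 14:21.
The closing segment ends at 14:21 − 110 min = 12:31.
The weather segment ends at 12:31 − 327 min = 07:04.
The ad break is bounded by the weather segment, so the latest it can start is 07:04.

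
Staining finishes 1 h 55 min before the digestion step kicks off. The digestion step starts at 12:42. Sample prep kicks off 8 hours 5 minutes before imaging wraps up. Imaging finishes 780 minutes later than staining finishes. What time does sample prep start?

Staining ends at 12:42 − 115 min = 10:47.
Imaging ends at 10:47 + 780 min = 23:47.
Sample prep starts at 23:47 − 485 min = 15:42.

15:42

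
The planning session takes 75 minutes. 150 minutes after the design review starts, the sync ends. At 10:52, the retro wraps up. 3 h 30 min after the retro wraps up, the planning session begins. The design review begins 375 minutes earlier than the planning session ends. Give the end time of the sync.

11:52

The planning session starts at 10:52 + 210 min = 14:22.
The planning session ends at 14:22 + 75 min = 15:37.
The design review starts at 15:37 − 375 min = 09:22.
The sync ends at 09:22 + 150 min = 11:52.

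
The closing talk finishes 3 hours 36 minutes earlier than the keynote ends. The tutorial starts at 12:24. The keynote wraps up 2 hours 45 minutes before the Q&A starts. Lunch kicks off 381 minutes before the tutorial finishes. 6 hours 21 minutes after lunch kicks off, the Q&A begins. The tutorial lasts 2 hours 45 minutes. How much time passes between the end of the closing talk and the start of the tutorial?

The tutorial ends at 12:24 + 165 min = 15:09.
Lunch starts at 15:09 − 381 min = 08:48.
The Q&A starts at 08:48 + 381 min = 15:09.
The keynote ends at 15:09 − 165 min = 12:24.
The closing talk ends at 12:24 − 216 min = 08:48.
From 08:48 to 12:24 is 3 h 36 min.

3 h 36 min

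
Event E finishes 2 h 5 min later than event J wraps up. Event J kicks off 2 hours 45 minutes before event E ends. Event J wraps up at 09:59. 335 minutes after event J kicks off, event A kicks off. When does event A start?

14:54

Event E ends at 09:59 + 125 min = 12:04.
Event J starts at 12:04 − 165 min = 09:19.
Event A starts at 09:19 + 335 min = 14:54.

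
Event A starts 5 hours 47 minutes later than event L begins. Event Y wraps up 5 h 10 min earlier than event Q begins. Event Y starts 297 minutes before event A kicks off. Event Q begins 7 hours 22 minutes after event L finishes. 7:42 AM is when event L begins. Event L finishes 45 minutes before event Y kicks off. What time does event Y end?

Event A starts at 7:42 AM + 347 min = 1:29 PM.
Event Y starts at 1:29 PM − 297 min = 8:32 AM.
Event L ends at 8:32 AM − 45 min = 7:47 AM.
Event Q starts at 7:47 AM + 442 min = 3:09 PM.
Event Y ends at 3:09 PM − 310 min = 9:59 AM.

9:59 AM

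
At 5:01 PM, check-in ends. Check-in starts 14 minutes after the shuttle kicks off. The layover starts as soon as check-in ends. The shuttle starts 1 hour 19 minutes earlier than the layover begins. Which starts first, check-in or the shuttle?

the shuttle

The layover starts at 5:01 PM.
The shuttle starts at 5:01 PM − 79 min = 3:42 PM.
Check-in starts at 3:42 PM + 14 min = 3:56 PM.
Check-in starts at 3:56 PM and the shuttle starts at 3:42 PM, so the shuttle is first.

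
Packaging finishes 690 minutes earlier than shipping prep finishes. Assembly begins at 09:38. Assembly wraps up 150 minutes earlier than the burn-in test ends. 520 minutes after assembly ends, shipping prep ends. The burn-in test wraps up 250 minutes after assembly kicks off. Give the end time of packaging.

08:28

The burn-in test ends at 09:38 + 250 min = 13:48.
Assembly ends at 13:48 − 150 min = 11:18.
Shipping prep ends at 11:18 + 520 min = 19:58.
Packaging ends at 19:58 − 690 min = 08:28.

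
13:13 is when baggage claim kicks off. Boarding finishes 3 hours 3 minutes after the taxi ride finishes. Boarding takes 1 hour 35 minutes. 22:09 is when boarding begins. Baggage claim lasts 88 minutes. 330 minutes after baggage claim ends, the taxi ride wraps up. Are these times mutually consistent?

Baggage claim ends at 13:13 + 88 min = 14:41.
The taxi ride ends at 14:41 + 330 min = 20:11.
Boarding ends at 20:11 + 183 min = 23:14.
Boarding starts at 23:14 − 95 min = 21:39.
But boarding is also said to start at 22:09 — a 30-minute conflict.

No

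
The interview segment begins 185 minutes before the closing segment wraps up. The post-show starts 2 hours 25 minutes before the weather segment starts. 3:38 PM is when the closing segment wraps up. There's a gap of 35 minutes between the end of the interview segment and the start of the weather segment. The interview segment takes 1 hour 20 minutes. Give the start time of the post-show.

The interview segment starts at 3:38 PM − 185 min = 12:33 PM.
The interview segment ends at 12:33 PM + 80 min = 1:53 PM.
The weather segment starts at 1:53 PM + 35 min = 2:28 PM.
The post-show starts at 2:28 PM − 145 min = 12:03 PM.

12:03 PM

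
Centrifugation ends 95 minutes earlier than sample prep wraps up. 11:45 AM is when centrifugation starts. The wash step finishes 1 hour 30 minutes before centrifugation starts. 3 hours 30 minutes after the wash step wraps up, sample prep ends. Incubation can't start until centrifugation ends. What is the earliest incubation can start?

The wash step ends at 11:45 AM − 90 min = 10:15 AM.
Sample prep ends at 10:15 AM + 210 min = 1:45 PM.
Centrifugation ends at 1:45 PM − 95 min = 12:10 PM.
Incubation is bounded by centrifugation, so the earliest it can start is 12:10 PM.

12:10 PM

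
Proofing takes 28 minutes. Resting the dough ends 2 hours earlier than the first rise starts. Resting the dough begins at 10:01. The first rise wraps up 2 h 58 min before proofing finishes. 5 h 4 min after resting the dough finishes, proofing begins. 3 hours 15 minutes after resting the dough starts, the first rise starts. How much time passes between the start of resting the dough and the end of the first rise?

3 h 49 min

The first rise starts at 10:01 + 195 min = 13:16.
Resting the dough ends at 13:16 − 120 min = 11:16.
Proofing starts at 11:16 + 304 min = 16:20.
Proofing ends at 16:20 + 28 min = 16:48.
The first rise ends at 16:48 − 178 min = 13:50.
From 10:01 to 13:50 is 3 h 49 min.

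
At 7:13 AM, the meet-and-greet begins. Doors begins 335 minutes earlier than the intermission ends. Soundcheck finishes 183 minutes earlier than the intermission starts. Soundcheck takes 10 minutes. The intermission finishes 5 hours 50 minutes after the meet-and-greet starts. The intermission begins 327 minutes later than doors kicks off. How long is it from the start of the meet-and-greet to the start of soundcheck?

The intermission ends at 7:13 AM + 350 min = 1:03 PM.
Doors starts at 1:03 PM − 335 min = 7:28 AM.
The intermission starts at 7:28 AM + 327 min = 12:55 PM.
Soundcheck ends at 12:55 PM − 183 min = 9:52 AM.
Soundcheck starts at 9:52 AM − 10 min = 9:42 AM.
From 7:13 AM to 9:42 AM is 2 h 29 min.

2 h 29 min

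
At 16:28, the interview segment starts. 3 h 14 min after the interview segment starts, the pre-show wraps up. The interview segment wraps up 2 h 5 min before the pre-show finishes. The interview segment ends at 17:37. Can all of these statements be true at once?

Yes

The pre-show ends at 16:28 + 194 min = 19:42.
The interview segment ends at 19:42 − 125 min = 17:37.
That matches the stated 17:37, so the schedule is consistent.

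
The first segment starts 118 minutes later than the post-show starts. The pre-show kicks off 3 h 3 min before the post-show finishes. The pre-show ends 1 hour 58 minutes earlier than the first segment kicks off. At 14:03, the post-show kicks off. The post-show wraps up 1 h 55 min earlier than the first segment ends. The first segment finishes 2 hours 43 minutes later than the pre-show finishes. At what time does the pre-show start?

The first segment starts at 14:03 + 118 min = 16:01.
The pre-show ends at 16:01 − 118 min = 14:03.
The first segment ends at 14:03 + 163 min = 16:46.
The post-show ends at 16:46 − 115 min = 14:51.
The pre-show starts at 14:51 − 183 min = 11:48.

11:48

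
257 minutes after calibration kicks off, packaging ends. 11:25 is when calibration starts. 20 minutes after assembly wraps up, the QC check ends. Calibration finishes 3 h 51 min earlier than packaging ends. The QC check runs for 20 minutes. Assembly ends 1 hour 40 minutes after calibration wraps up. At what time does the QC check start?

Packaging ends at 11:25 + 257 min = 15:42.
Calibration ends at 15:42 − 231 min = 11:51.
Assembly ends at 11:51 + 100 min = 13:31.
The QC check ends at 13:31 + 20 min = 13:51.
The QC check starts at 13:51 − 20 min = 13:31.

13:31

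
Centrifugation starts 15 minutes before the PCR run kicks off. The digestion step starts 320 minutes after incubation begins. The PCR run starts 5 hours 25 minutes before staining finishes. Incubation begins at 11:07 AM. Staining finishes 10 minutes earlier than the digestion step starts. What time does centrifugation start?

The digestion step starts at 11:07 AM + 320 min = 4:27 PM.
Staining ends at 4:27 PM − 10 min = 4:17 PM.
The PCR run starts at 4:17 PM − 325 min = 10:52 AM.
Centrifugation starts at 10:52 AM − 15 min = 10:37 AM.

10:37 AM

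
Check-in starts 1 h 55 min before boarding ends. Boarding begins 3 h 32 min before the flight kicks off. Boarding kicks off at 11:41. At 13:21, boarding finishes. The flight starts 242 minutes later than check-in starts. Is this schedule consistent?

Check-in starts at 13:21 − 115 min = 11:26.
The flight starts at 11:26 + 242 min = 15:28.
Boarding starts at 15:28 − 212 min = 11:56.
But boarding is also said to start at 11:41 — a 15-minute conflict.

No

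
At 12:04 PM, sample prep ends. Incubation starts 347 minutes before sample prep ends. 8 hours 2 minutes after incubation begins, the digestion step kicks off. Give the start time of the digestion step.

Incubation starts at 12:04 PM − 347 min = 6:17 AM.
The digestion step starts at 6:17 AM + 482 min = 2:19 PM.

2:19 PM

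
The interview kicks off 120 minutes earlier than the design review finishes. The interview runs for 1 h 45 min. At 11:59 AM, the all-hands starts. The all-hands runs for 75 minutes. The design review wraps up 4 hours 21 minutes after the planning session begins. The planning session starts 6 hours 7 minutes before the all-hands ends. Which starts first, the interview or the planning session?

the planning session

The all-hands ends at 11:59 AM + 75 min = 1:14 PM.
The planning session starts at 1:14 PM − 367 min = 7:07 AM.
The design review ends at 7:07 AM + 261 min = 11:28 AM.
The interview starts at 11:28 AM − 120 min = 9:28 AM.
The interview starts at 9:28 AM and the planning session starts at 7:07 AM, so the planning session is first.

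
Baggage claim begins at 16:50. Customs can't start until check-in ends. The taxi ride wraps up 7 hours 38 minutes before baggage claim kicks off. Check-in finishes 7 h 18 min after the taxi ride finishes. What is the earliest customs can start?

The taxi ride ends at 16:50 − 458 min = 09:12.
Check-in ends at 09:12 + 438 min = 16:30.
Customs is bounded by check-in, so the earliest it can start is 16:30.

16:30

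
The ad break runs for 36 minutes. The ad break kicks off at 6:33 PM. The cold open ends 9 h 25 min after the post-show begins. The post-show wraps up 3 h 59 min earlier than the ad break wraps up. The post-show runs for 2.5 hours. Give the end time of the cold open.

10:05 PM

The ad break ends at 6:33 PM + 36 min = 7:09 PM.
The post-show ends at 7:09 PM − 239 min = 3:10 PM.
The post-show starts at 3:10 PM − 150 min = 12:40 PM.
The cold open ends at 12:40 PM + 565 min = 10:05 PM.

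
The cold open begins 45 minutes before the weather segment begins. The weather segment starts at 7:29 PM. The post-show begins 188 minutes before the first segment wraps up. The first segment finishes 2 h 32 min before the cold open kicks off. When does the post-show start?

1:04 PM

The cold open starts at 7:29 PM − 45 min = 6:44 PM.
The first segment ends at 6:44 PM − 152 min = 4:12 PM.
The post-show starts at 4:12 PM − 188 min = 1:04 PM.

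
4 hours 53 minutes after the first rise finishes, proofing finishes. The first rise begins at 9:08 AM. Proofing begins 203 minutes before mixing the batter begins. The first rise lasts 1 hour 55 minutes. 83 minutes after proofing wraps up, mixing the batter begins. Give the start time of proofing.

1:56 PM

The first rise ends at 9:08 AM + 115 min = 11:03 AM.
Proofing ends at 11:03 AM + 293 min = 3:56 PM.
Mixing the batter starts at 3:56 PM + 83 min = 5:19 PM.
Proofing starts at 5:19 PM − 203 min = 1:56 PM.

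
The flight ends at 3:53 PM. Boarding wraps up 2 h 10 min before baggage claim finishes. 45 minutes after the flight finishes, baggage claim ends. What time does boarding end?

2:28 PM

Baggage claim ends at 3:53 PM + 45 min = 4:38 PM.
Boarding ends at 4:38 PM − 130 min = 2:28 PM.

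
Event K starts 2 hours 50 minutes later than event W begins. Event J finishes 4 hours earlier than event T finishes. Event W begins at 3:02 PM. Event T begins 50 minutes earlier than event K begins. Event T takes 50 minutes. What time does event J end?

1:52 PM

Event K starts at 3:02 PM + 170 min = 5:52 PM.
Event T starts at 5:52 PM − 50 min = 5:02 PM.
Event T ends at 5:02 PM + 50 min = 5:52 PM.
Event J ends at 5:52 PM − 240 min = 1:52 PM.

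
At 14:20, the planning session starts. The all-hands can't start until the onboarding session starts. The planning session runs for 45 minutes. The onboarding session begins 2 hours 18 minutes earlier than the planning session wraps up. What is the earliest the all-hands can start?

12:47

The planning session ends at 14:20 + 45 min = 15:05.
The onboarding session starts at 15:05 − 138 min = 12:47.
The all-hands is bounded by the onboarding session, so the earliest it can start is 12:47.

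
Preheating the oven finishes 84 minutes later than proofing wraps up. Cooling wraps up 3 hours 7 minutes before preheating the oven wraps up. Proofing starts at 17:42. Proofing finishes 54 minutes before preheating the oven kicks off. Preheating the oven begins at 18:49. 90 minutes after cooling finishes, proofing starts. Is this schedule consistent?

Yes

Proofing ends at 18:49 − 54 min = 17:55.
Preheating the oven ends at 17:55 + 84 min = 19:19.
Cooling ends at 19:19 − 187 min = 16:12.
Proofing starts at 16:12 + 90 min = 17:42.
That matches the stated 17:42, so the schedule is consistent.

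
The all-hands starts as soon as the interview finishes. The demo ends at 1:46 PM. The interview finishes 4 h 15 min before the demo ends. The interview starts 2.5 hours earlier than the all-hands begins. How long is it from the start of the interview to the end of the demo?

The interview ends at 1:46 PM − 255 min = 9:31 AM.
So the all-hands starts at 9:31 AM.
The interview starts at 9:31 AM − 150 min = 7:01 AM.
From 7:01 AM to 1:46 PM is 6 hours 45 minutes.

6 hours 45 minutes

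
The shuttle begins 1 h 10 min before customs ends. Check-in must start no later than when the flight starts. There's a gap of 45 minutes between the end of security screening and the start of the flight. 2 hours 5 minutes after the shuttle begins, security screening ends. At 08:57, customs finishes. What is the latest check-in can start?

10:37

The shuttle starts at 08:57 − 70 min = 07:47.
Security screening ends at 07:47 + 125 min = 09:52.
The flight starts at 09:52 + 45 min = 10:37.
Check-in is bounded by the flight, so the latest it can start is 10:37.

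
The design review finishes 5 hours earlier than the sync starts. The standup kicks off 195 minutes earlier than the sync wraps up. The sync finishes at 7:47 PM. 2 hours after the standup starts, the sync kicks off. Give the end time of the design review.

1:32 PM

The standup starts at 7:47 PM − 195 min = 4:32 PM.
The sync starts at 4:32 PM + 120 min = 6:32 PM.
The design review ends at 6:32 PM − 300 min = 1:32 PM.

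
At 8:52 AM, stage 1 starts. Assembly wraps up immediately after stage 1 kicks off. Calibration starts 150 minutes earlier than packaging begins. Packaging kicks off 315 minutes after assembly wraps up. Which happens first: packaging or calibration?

calibration

Assembly ends at 8:52 AM.
Packaging starts at 8:52 AM + 315 min = 2:07 PM.
Calibration starts at 2:07 PM − 150 min = 11:37 AM.
Packaging starts at 2:07 PM and calibration starts at 11:37 AM, so calibration is first.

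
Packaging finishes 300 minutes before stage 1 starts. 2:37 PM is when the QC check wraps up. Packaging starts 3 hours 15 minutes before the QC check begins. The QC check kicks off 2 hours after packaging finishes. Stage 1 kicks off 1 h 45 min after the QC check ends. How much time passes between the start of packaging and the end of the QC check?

4 hours 30 minutes

Stage 1 starts at 2:37 PM + 105 min = 4:22 PM.
Packaging ends at 4:22 PM − 300 min = 11:22 AM.
The QC check starts at 11:22 AM + 120 min = 1:22 PM.
Packaging starts at 1:22 PM − 195 min = 10:07 AM.
From 10:07 AM to 2:37 PM is 4 hours 30 minutes.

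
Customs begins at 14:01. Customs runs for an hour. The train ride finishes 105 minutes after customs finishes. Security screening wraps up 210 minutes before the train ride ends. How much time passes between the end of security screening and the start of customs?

45 minutes

Customs ends at 14:01 + 60 min = 15:01.
The train ride ends at 15:01 + 105 min = 16:46.
Security screening ends at 16:46 − 210 min = 13:16.
From 13:16 to 14:01 is 45 minutes.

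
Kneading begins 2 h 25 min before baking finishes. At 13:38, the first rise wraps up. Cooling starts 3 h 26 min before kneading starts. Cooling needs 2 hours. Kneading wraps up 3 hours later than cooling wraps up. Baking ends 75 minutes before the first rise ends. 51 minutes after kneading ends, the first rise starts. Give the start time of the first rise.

Baking ends at 13:38 − 75 min = 12:23.
Kneading starts at 12:23 − 145 min = 09:58.
Cooling starts at 09:58 − 206 min = 06:32.
Cooling ends at 06:32 + 120 min = 08:32.
Kneading ends at 08:32 + 180 min = 11:32.
The first rise starts at 11:32 + 51 min = 12:23.

12:23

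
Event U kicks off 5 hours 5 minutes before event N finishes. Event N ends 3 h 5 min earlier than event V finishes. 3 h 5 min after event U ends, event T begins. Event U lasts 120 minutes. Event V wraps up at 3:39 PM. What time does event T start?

Event N ends at 3:39 PM − 185 min = 12:34 PM.
Event U starts at 12:34 PM − 305 min = 7:29 AM.
Event U ends at 7:29 AM + 120 min = 9:29 AM.
Event T starts at 9:29 AM + 185 min = 12:34 PM.

12:34 PM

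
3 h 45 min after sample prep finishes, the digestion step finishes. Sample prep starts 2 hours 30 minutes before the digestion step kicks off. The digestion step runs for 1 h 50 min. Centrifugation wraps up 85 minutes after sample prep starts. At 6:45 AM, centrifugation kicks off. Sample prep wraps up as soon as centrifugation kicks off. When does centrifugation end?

Sample prep ends at 6:45 AM.
The digestion step ends at 6:45 AM + 225 min = 10:30 AM.
The digestion step starts at 10:30 AM − 110 min = 8:40 AM.
Sample prep starts at 8:40 AM − 150 min = 6:10 AM.
Centrifugation ends at 6:10 AM + 85 min = 7:35 AM.

7:35 AM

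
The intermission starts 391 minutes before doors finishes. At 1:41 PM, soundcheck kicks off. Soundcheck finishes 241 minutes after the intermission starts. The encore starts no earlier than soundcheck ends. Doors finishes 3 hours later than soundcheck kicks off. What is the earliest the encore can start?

Doors ends at 1:41 PM + 180 min = 4:41 PM.
The intermission starts at 4:41 PM − 391 min = 10:10 AM.
Soundcheck ends at 10:10 AM + 241 min = 2:11 PM.
The encore is bounded by soundcheck, so the earliest it can start is 2:11 PM.

2:11 PM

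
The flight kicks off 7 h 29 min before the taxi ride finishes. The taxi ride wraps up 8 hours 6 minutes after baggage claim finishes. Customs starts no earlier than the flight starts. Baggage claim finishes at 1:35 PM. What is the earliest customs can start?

2:12 PM

The taxi ride ends at 1:35 PM + 486 min = 9:41 PM.
The flight starts at 9:41 PM − 449 min = 2:12 PM.
Customs is bounded by the flight, so the earliest it can start is 2:12 PM.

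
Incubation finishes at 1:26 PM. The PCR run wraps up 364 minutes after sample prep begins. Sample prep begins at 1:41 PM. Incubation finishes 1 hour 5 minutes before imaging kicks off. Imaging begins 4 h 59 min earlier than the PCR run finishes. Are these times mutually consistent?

No

The PCR run ends at 1:41 PM + 364 min = 7:45 PM.
Imaging starts at 7:45 PM − 299 min = 2:46 PM.
Incubation ends at 2:46 PM − 65 min = 1:41 PM.
But incubation is also said to end at 1:26 PM — a 15-minute conflict.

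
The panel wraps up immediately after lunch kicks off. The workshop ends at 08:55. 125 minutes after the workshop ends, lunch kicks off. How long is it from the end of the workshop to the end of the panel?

Lunch starts at 08:55 + 125 min = 11:00.
So the panel ends at 11:00.
From 08:55 to 11:00 is 2 hours 5 minutes.

2 hours 5 minutes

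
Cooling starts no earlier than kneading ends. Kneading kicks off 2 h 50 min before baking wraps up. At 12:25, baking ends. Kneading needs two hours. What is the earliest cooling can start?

11:35

Kneading starts at 12:25 − 170 min = 09:35.
Kneading ends at 09:35 + 120 min = 11:35.
Cooling is bounded by kneading, so the earliest it can start is 11:35.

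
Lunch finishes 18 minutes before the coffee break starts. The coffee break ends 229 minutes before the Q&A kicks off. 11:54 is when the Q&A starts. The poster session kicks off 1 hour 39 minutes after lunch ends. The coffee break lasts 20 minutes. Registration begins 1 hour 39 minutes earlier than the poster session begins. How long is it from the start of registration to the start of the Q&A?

4 hours 27 minutes

The coffee break ends at 11:54 − 229 min = 08:05.
The coffee break starts at 08:05 − 20 min = 07:45.
Lunch ends at 07:45 − 18 min = 07:27.
The poster session starts at 07:27 + 99 min = 09:06.
Registration starts at 09:06 − 99 min = 07:27.
From 07:27 to 11:54 is 4 hours 27 minutes.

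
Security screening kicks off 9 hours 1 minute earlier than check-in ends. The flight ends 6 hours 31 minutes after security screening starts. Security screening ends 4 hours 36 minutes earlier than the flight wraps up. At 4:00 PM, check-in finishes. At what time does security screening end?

Security screening starts at 4:00 PM − 541 min = 6:59 AM.
The flight ends at 6:59 AM + 391 min = 1:30 PM.
Security screening ends at 1:30 PM − 276 min = 8:54 AM.

8:54 AM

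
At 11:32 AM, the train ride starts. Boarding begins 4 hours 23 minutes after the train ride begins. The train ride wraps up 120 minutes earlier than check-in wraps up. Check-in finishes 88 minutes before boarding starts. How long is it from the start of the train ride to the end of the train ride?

Boarding starts at 11:32 AM + 263 min = 3:55 PM.
Check-in ends at 3:55 PM − 88 min = 2:27 PM.
The train ride ends at 2:27 PM − 120 min = 12:27 PM.
From 11:32 AM to 12:27 PM is 55 minutes.

55 minutes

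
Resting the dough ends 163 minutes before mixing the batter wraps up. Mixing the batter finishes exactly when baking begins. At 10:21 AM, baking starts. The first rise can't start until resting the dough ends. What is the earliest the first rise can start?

Mixing the batter ends at 10:21 AM.
Resting the dough ends at 10:21 AM − 163 min = 7:38 AM.
The first rise is bounded by resting the dough, so the earliest it can start is 7:38 AM.

7:38 AM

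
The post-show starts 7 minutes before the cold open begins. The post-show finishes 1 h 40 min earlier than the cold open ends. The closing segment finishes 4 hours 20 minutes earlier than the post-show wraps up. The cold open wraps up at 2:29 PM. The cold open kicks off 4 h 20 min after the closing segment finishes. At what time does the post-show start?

12:42 PM

The post-show ends at 2:29 PM − 100 min = 12:49 PM.
The closing segment ends at 12:49 PM − 260 min = 8:29 AM.
The cold open starts at 8:29 AM + 260 min = 12:49 PM.
The post-show starts at 12:49 PM − 7 min = 12:42 PM.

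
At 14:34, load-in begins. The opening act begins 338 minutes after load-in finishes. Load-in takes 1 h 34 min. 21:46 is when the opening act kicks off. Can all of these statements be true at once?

Yes

Load-in ends at 14:34 + 94 min = 16:08.
The opening act starts at 16:08 + 338 min = 21:46.
That matches the stated 21:46, so the schedule is consistent.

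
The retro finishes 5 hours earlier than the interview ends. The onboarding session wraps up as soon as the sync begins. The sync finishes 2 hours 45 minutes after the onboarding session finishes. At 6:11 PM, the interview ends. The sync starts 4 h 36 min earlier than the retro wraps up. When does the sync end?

The retro ends at 6:11 PM − 300 min = 1:11 PM.
The sync starts at 1:11 PM − 276 min = 8:35 AM.
So the onboarding session ends at 8:35 AM.
The sync ends at 8:35 AM + 165 min = 11:20 AM.

11:20 AM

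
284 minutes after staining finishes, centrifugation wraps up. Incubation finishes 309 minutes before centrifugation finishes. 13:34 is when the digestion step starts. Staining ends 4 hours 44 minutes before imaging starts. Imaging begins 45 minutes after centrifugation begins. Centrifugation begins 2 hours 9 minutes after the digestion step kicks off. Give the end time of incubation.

11:19

Centrifugation starts at 13:34 + 129 min = 15:43.
Imaging starts at 15:43 + 45 min = 16:28.
Staining ends at 16:28 − 284 min = 11:44.
Centrifugation ends at 11:44 + 284 min = 16:28.
Incubation ends at 16:28 − 309 min = 11:19.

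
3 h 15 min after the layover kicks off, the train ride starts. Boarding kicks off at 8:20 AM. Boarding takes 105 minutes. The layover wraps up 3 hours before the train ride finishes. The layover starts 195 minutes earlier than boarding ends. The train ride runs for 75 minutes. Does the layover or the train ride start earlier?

the layover

Boarding ends at 8:20 AM + 105 min = 10:05 AM.
The layover starts at 10:05 AM − 195 min = 6:50 AM.
The train ride starts at 6:50 AM + 195 min = 10:05 AM.
The layover starts at 6:50 AM and the train ride starts at 10:05 AM, so the layover is first.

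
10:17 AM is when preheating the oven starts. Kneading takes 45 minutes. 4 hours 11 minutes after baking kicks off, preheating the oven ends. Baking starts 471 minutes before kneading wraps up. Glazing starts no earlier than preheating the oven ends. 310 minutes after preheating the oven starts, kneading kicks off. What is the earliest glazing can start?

12:32 PM

Kneading starts at 10:17 AM + 310 min = 3:27 PM.
Kneading ends at 3:27 PM + 45 min = 4:12 PM.
Baking starts at 4:12 PM − 471 min = 8:21 AM.
Preheating the oven ends at 8:21 AM + 251 min = 12:32 PM.
Glazing is bounded by preheating the oven, so the earliest it can start is 12:32 PM.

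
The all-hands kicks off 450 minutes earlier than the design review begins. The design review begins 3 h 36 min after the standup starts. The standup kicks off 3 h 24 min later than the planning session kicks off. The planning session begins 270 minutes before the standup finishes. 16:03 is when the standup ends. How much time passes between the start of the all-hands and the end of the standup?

The planning session starts at 16:03 − 270 min = 11:33.
The standup starts at 11:33 + 204 min = 14:57.
The design review starts at 14:57 + 216 min = 18:33.
The all-hands starts at 18:33 − 450 min = 11:03.
From 11:03 to 16:03 is 300 minutes.

300 minutes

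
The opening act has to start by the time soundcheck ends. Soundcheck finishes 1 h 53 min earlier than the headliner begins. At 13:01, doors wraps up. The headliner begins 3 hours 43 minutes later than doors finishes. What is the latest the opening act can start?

14:51

The headliner starts at 13:01 + 223 min = 16:44.
Soundcheck ends at 16:44 − 113 min = 14:51.
The opening act is bounded by soundcheck, so the latest it can start is 14:51.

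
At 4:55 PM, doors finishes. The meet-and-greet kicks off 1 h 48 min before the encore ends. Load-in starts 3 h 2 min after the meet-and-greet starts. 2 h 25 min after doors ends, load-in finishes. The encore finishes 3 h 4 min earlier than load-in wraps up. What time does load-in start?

5:30 PM

Load-in ends at 4:55 PM + 145 min = 7:20 PM.
The encore ends at 7:20 PM − 184 min = 4:16 PM.
The meet-and-greet starts at 4:16 PM − 108 min = 2:28 PM.
Load-in starts at 2:28 PM + 182 min = 5:30 PM.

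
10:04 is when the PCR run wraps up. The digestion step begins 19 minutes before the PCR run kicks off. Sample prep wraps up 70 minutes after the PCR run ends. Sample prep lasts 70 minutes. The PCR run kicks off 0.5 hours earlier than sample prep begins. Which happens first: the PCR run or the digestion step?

the digestion step

Sample prep ends at 10:04 + 70 min = 11:14.
Sample prep starts at 11:14 − 70 min = 10:04.
The PCR run starts at 10:04 − 30 min = 09:34.
The digestion step starts at 09:34 − 19 min = 09:15.
The PCR run starts at 09:34 and the digestion step starts at 09:15, so the digestion step is first.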